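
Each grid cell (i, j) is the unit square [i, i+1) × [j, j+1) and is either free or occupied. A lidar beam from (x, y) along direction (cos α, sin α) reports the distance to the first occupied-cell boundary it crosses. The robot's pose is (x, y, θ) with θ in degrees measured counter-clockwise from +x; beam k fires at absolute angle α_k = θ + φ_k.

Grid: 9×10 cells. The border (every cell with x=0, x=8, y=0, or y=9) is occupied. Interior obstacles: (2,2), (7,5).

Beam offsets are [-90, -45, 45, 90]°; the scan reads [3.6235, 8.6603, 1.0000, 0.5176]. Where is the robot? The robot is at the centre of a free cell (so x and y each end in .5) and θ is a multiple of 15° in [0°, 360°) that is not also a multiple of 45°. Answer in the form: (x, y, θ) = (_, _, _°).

(x, y, θ) = (6.5, 1.5, 165°)

Candidates: 54 free-cell centres × 16 headings = 864 poses. Raycast each; keep the one whose scan matches to 4 dp.
  (3.5, 5.5, 210°): beam 1 = 4.0415 ≠ 3.6235 ✗
  (4.5, 4.5, 255°): beam 2 = 4.0415 ≠ 8.6603 ✗
  (3.5, 4.5, 15°): beam 2 = 5.1962 ≠ 8.6603 ✗
  (5.5, 3.5, 60°): beam 1 = 2.8868 ≠ 3.6235 ✗
  …
  (6.5, 1.5, 165°): r_1=3.6235, r_2=8.6603, r_3=1.0000, r_4=0.5176 — all match ✓
No second candidate reproduces the full scan.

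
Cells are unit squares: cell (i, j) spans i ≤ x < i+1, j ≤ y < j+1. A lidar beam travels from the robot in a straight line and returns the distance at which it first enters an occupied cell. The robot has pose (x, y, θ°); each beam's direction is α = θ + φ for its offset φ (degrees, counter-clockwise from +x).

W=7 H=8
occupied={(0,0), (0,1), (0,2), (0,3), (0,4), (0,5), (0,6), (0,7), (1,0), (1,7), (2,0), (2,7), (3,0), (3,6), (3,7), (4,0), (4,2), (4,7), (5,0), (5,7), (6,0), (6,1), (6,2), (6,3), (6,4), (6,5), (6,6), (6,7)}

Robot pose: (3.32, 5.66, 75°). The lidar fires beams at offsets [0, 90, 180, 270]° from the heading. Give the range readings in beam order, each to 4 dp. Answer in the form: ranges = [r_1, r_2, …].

beam 1: φ=0°, α=75°
  dir = (cos 75°, sin 75°) = (0.2588, 0.9659); from cell (3,5)
  next x-line at t=2.6273, next y-line at t=0.3520; Δt_x=3.8637, Δt_y=1.0353
    y: enter (3,6) at t=0.3520 ← occupied
  → r_1 = 0.3520
beam 2: φ=90°, α=165°
  dir = (cos 165°, sin 165°) = (-0.9659, 0.2588); from cell (3,5)
  next x-line at t=0.3313, next y-line at t=1.3137; Δt_x=1.0353, Δt_y=3.8637
    x: enter (2,5) at t=0.3313
    y: enter (2,6) at t=1.3137
    x: enter (1,6) at t=1.3666
    x: enter (0,6) at t=2.4018 ← occupied
  → r_2 = 2.4018
beam 3: φ=180°, α=255°
  dir = (cos 255°, sin 255°) = (-0.2588, -0.9659); from cell (3,5)
  next x-line at t=1.2364, next y-line at t=0.6833; Δt_x=3.8637, Δt_y=1.0353
    y: enter (3,4) at t=0.6833
    x: enter (2,4) at t=1.2364
    y: enter (2,3) at t=1.7186
    y: enter (2,2) at t=2.7538
    y: enter (2,1) at t=3.7891
    y: enter (2,0) at t=4.8244 ← occupied
  → r_3 = 4.8244
beam 4: φ=270°, α=345°
  dir = (cos 345°, sin 345°) = (0.9659, -0.2588); from cell (3,5)
  next x-line at t=0.7040, next y-line at t=2.5500; Δt_x=1.0353, Δt_y=3.8637
    x: enter (4,5) at t=0.7040
    x: enter (5,5) at t=1.7393
    y: enter (5,4) at t=2.5500
    x: enter (6,4) at t=2.7745 ← occupied
  → r_4 = 2.7745

ranges = [0.3520, 2.4018, 4.8244, 2.7745]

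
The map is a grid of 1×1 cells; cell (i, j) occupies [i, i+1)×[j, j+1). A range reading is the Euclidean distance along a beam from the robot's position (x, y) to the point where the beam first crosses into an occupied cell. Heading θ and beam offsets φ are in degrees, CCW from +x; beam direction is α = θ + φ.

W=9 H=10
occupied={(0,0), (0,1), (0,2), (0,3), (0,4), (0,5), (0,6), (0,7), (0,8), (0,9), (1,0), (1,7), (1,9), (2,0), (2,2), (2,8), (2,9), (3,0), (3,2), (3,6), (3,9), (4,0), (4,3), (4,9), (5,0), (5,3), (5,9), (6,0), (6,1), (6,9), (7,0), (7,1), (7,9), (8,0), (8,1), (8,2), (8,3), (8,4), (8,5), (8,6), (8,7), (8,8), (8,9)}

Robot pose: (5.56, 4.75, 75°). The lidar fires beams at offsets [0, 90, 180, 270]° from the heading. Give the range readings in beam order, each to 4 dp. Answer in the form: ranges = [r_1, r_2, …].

beam 1: φ=0°, α=75°
  cosα=0.2588 sinα=0.9659 | (5,4) | tMaxX 1.7000 tMaxY 0.2588 | tΔX 3.8637 tΔY 1.0353
    t=0.2588 [y] (5,5)
    t=1.2941 [y] (5,6)
    t=1.7000 [x] (6,6)
    t=2.3294 [y] (6,7)
    t=3.3646 [y] (6,8)
    t=4.3999 [y] (6,9) — stop
  → r_1 = 4.3999
beam 2: φ=90°, α=165°
  cosα=-0.9659 sinα=0.2588 | (5,4) | tMaxX 0.5798 tMaxY 0.9659 | tΔX 1.0353 tΔY 3.8637
    t=0.5798 [x] (4,4)
    t=0.9659 [y] (4,5)
    t=1.6150 [x] (3,5)
    t=2.6503 [x] (2,5)
    t=3.6856 [x] (1,5)
    t=4.7209 [x] (0,5) — stop
  → r_2 = 4.7209
beam 3: φ=180°, α=255°
  cosα=-0.2588 sinα=-0.9659 | (5,4) | tMaxX 2.1637 tMaxY 0.7765 | tΔX 3.8637 tΔY 1.0353
    t=0.7765 [y] (5,3) — stop
  → r_3 = 0.7765
beam 4: φ=270°, α=345°
  cosα=0.9659 sinα=-0.2588 | (5,4) | tMaxX 0.4555 tMaxY 2.8978 | tΔX 1.0353 tΔY 3.8637
    t=0.4555 [x] (6,4)
    t=1.4908 [x] (7,4)
    t=2.5261 [x] (8,4) — stop
  → r_4 = 2.5261

ranges = [4.3999, 4.7209, 0.7765, 2.5261]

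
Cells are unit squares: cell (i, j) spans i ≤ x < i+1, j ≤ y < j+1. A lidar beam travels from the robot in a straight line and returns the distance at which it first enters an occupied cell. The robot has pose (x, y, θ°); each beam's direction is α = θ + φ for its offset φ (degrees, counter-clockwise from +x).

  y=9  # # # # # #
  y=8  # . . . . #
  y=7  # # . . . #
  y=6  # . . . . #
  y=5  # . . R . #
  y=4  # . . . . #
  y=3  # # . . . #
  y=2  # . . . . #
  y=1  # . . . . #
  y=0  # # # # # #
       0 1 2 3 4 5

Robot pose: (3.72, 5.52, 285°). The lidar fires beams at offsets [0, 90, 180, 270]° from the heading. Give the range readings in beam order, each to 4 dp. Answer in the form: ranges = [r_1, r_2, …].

beam 1: φ=0°, α=285°
  cosα=0.2588 sinα=-0.9659 | (3,5) | tMaxX 1.0818 tMaxY 0.5383 | tΔX 3.8637 tΔY 1.0353
    t=0.5383 [y] (3,4)
    t=1.0818 [x] (4,4)
    t=1.5736 [y] (4,3)
    t=2.6089 [y] (4,2)
    t=3.6442 [y] (4,1)
    t=4.6794 [y] (4,0) — stop
  → r_1 = 4.6794
beam 2: φ=90°, α=15°
  cosα=0.9659 sinα=0.2588 | (3,5) | tMaxX 0.2899 tMaxY 1.8546 | tΔX 1.0353 tΔY 3.8637
    t=0.2899 [x] (4,5)
    t=1.3252 [x] (5,5) — stop
  → r_2 = 1.3252
beam 3: φ=180°, α=105°
  cosα=-0.2588 sinα=0.9659 | (3,5) | tMaxX 2.7819 tMaxY 0.4969 | tΔX 3.8637 tΔY 1.0353
    t=0.4969 [y] (3,6)
    t=1.5322 [y] (3,7)
    t=2.5675 [y] (3,8)
    t=2.7819 [x] (2,8)
    t=3.6028 [y] (2,9) — stop
  → r_3 = 3.6028
beam 4: φ=270°, α=195°
  cosα=-0.9659 sinα=-0.2588 | (3,5) | tMaxX 0.7454 tMaxY 2.0091 | tΔX 1.0353 tΔY 3.8637
    t=0.7454 [x] (2,5)
    t=1.7807 [x] (1,5)
    t=2.0091 [y] (1,4)
    t=2.8160 [x] (0,4) — stop
  → r_4 = 2.8160

ranges = [4.6794, 1.3252, 3.6028, 2.8160]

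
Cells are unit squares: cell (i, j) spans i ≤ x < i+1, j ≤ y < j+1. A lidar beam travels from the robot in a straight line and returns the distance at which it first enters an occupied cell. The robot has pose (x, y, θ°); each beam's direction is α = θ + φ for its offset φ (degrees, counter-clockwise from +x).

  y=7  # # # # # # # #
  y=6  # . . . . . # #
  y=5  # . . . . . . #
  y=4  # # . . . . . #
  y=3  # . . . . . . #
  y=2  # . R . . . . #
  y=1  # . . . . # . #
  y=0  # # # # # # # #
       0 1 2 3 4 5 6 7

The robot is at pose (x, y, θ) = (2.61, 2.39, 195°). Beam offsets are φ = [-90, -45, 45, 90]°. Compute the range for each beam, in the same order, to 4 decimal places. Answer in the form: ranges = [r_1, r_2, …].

ranges = [2.3569, 1.8591, 1.6050, 1.4390]

beam 1: φ=-90°, α=105°
  direction (-0.2588, 0.9659); cell (2,2); t to first gridline: x 2.3569, y 0.6315 (then +3.8637 / +1.0353)
    (2,3) via y @ 0.6315
    (2,4) via y @ 1.6668
    (1,4) via x @ 2.3569  # hit
  → r_1 = 2.3569
beam 2: φ=-45°, α=150°
  direction (-0.8660, 0.5000); cell (2,2); t to first gridline: x 0.7044, y 1.2200 (then +1.1547 / +2.0000)
    (1,2) via x @ 0.7044
    (1,3) via y @ 1.2200
    (0,3) via x @ 1.8591  # hit
  → r_2 = 1.8591
beam 3: φ=45°, α=240°
  direction (-0.5000, -0.8660); cell (2,2); t to first gridline: x 1.2200, y 0.4503 (then +2.0000 / +1.1547)
    (2,1) via y @ 0.4503
    (1,1) via x @ 1.2200
    (1,0) via y @ 1.6050  # hit
  → r_3 = 1.6050
beam 4: φ=90°, α=285°
  direction (0.2588, -0.9659); cell (2,2); t to first gridline: x 1.5068, y 0.4038 (then +3.8637 / +1.0353)
    (2,1) via y @ 0.4038
    (2,0) via y @ 1.4390  # hit
  → r_4 = 1.4390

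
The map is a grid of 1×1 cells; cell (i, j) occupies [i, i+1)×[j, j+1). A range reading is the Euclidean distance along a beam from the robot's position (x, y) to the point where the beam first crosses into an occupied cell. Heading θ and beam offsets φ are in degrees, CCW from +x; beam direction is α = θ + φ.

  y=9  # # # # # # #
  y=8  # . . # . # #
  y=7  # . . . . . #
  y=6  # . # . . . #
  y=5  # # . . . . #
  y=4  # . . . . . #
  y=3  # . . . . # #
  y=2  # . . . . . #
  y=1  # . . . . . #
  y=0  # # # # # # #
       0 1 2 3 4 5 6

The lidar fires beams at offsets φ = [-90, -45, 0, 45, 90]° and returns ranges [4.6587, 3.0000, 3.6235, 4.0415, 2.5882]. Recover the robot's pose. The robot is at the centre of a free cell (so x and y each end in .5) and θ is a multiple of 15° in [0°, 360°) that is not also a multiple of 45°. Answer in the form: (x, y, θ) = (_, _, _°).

(x, y, θ) = (4.5, 3.5, 165°)

Candidates: 35 free-cell centres × 16 headings = 560 poses. Raycast each; keep the one whose scan matches to 4 dp.
  (4.5, 5.5, 150°): beam 1 = 2.8868 ≠ 4.6587 ✗
  (5.5, 7.5, 15°): beam 1 = 1.9319 ≠ 4.6587 ✗
  (3.5, 1.5, 30°): beam 1 = 0.5774 ≠ 4.6587 ✗
  (1.5, 4.5, 150°): beam 1 = 0.5774 ≠ 4.6587 ✗
  …
  (4.5, 3.5, 165°): r_1=4.6587, r_2=3.0000, r_3=3.6235, r_4=4.0415, r_5=2.5882 — all match ✓
Unique over the lattice → pose = (4.5, 3.5, 165°).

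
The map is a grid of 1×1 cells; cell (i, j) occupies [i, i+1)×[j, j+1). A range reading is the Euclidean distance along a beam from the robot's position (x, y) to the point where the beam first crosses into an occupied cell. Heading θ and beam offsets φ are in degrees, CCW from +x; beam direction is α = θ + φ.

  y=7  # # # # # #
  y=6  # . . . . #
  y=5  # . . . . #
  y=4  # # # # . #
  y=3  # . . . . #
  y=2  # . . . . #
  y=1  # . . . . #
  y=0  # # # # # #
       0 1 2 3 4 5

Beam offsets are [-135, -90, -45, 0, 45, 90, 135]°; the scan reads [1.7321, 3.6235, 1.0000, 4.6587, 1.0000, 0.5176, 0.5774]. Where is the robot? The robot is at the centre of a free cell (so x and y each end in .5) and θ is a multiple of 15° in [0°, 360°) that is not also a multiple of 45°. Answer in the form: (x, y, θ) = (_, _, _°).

(x, y, θ) = (4.5, 5.5, 255°)

Enumerate (i+0.5, j+0.5, θ) over the 21 free cells and 16 admissible headings. For each, cast all 7 beams and compare to the given ranges.
  (2.5, 3.5, 165°): beam 1 = 1.0000 ≠ 1.7321 ✗
  (1.5, 5.5, 330°): beam 1 = 0.5176 ≠ 1.7321 ✗
  (4.5, 4.5, 195°): beam 1 = 1.0000 ≠ 1.7321 ✗
  (2.5, 5.5, 165°): beam 1 = 2.8868 ≠ 1.7321 ✗
  …
  (4.5, 5.5, 255°): r_1=1.7321, r_2=3.6235, r_3=1.0000, r_4=4.6587, r_5=1.0000, r_6=0.5176, r_7=0.5774 — all match ✓
Unique over the lattice → pose = (4.5, 5.5, 255°).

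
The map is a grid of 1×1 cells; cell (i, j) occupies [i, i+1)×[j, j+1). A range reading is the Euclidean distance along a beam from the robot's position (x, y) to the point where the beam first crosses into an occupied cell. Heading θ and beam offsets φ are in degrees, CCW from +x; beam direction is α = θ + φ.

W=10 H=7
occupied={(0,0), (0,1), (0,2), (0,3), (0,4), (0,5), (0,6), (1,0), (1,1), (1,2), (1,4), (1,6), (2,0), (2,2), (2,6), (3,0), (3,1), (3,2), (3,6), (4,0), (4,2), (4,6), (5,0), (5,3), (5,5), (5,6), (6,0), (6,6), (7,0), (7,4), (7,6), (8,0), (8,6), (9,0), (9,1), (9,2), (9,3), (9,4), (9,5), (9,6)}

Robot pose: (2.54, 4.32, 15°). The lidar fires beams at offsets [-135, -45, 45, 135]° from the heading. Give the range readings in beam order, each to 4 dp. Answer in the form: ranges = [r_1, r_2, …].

ranges = [1.5242, 2.6400, 1.9399, 0.6235]

beam 1: φ=-135°, α=240°
  dir = (cos 240°, sin 240°) = (-0.5000, -0.8660); from cell (2,4)
  next x-line at t=1.0800, next y-line at t=0.3695; Δt_x=2.0000, Δt_y=1.1547
    y: enter (2,3) at t=0.3695
    x: enter (1,3) at t=1.0800
    y: enter (1,2) at t=1.5242 ← occupied
  → r_1 = 1.5242
beam 2: φ=-45°, α=330°
  dir = (cos 330°, sin 330°) = (0.8660, -0.5000); from cell (2,4)
  next x-line at t=0.5312, next y-line at t=0.6400; Δt_x=1.1547, Δt_y=2.0000
    x: enter (3,4) at t=0.5312
    y: enter (3,3) at t=0.6400
    x: enter (4,3) at t=1.6859
    y: enter (4,2) at t=2.6400 ← occupied
  → r_2 = 2.6400
beam 3: φ=45°, α=60°
  dir = (cos 60°, sin 60°) = (0.5000, 0.8660); from cell (2,4)
  next x-line at t=0.9200, next y-line at t=0.7852; Δt_x=2.0000, Δt_y=1.1547
    y: enter (2,5) at t=0.7852
    x: enter (3,5) at t=0.9200
    y: enter (3,6) at t=1.9399 ← occupied
  → r_3 = 1.9399
beam 4: φ=135°, α=150°
  dir = (cos 150°, sin 150°) = (-0.8660, 0.5000); from cell (2,4)
  next x-line at t=0.6235, next y-line at t=1.3600; Δt_x=1.1547, Δt_y=2.0000
    x: enter (1,4) at t=0.6235 ← occupied
  → r_4 = 0.6235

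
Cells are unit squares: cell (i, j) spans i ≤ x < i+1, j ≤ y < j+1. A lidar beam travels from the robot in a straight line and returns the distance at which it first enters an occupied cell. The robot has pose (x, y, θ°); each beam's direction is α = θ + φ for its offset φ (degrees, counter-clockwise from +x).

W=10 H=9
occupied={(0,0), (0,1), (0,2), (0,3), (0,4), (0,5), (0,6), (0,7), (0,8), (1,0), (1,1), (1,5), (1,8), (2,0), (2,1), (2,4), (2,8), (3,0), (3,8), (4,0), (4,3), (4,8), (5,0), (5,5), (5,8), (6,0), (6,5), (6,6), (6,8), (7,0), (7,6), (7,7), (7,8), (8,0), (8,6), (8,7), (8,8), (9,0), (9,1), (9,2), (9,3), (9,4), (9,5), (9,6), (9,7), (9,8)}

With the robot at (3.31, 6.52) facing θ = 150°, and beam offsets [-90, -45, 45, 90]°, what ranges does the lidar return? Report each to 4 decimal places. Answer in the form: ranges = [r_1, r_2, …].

ranges = [1.7090, 1.5322, 2.0091, 1.7551]

beam 1: φ=-90°, α=60°
  cosα=0.5000 sinα=0.8660 | (3,6) | tMaxX 1.3800 tMaxY 0.5543 | tΔX 2.0000 tΔY 1.1547
    t=0.5543 [y] (3,7)
    t=1.3800 [x] (4,7)
    t=1.7090 [y] (4,8) — stop
  → r_1 = 1.7090
beam 2: φ=-45°, α=105°
  cosα=-0.2588 sinα=0.9659 | (3,6) | tMaxX 1.1977 tMaxY 0.4969 | tΔX 3.8637 tΔY 1.0353
    t=0.4969 [y] (3,7)
    t=1.1977 [x] (2,7)
    t=1.5322 [y] (2,8) — stop
  → r_2 = 1.5322
beam 3: φ=45°, α=195°
  cosα=-0.9659 sinα=-0.2588 | (3,6) | tMaxX 0.3209 tMaxY 2.0091 | tΔX 1.0353 tΔY 3.8637
    t=0.3209 [x] (2,6)
    t=1.3562 [x] (1,6)
    t=2.0091 [y] (1,5) — stop
  → r_3 = 2.0091
beam 4: φ=90°, α=240°
  cosα=-0.5000 sinα=-0.8660 | (3,6) | tMaxX 0.6200 tMaxY 0.6004 | tΔX 2.0000 tΔY 1.1547
    t=0.6004 [y] (3,5)
    t=0.6200 [x] (2,5)
    t=1.7551 [y] (2,4) — stop
  → r_4 = 1.7551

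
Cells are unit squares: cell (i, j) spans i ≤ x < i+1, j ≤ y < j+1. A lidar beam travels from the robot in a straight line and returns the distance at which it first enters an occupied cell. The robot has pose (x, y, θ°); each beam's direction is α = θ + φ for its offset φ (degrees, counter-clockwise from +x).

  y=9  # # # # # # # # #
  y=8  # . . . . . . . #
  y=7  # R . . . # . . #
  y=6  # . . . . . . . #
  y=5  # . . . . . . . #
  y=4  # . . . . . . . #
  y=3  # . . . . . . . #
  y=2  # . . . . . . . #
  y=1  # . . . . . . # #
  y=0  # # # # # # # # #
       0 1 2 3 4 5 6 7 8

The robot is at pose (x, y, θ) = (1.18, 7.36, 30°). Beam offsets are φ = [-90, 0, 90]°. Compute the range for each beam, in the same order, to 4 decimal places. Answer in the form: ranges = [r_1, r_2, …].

beam 1: φ=-90°, α=300°
  dir = (cos 300°, sin 300°) = (0.5000, -0.8660); from cell (1,7)
  next x-line at t=1.6400, next y-line at t=0.4157; Δt_x=2.0000, Δt_y=1.1547
    y: enter (1,6) at t=0.4157
    y: enter (1,5) at t=1.5704
    x: enter (2,5) at t=1.6400
    y: enter (2,4) at t=2.7251
    x: enter (3,4) at t=3.6400
    y: enter (3,3) at t=3.8798
    y: enter (3,2) at t=5.0345
    x: enter (4,2) at t=5.6400
    y: enter (4,1) at t=6.1892
    y: enter (4,0) at t=7.3439 ← occupied
  → r_1 = 7.3439
beam 2: φ=0°, α=30°
  dir = (cos 30°, sin 30°) = (0.8660, 0.5000); from cell (1,7)
  next x-line at t=0.9469, next y-line at t=1.2800; Δt_x=1.1547, Δt_y=2.0000
    x: enter (2,7) at t=0.9469
    y: enter (2,8) at t=1.2800
    x: enter (3,8) at t=2.1016
    x: enter (4,8) at t=3.2563
    y: enter (4,9) at t=3.2800 ← occupied
  → r_2 = 3.2800
beam 3: φ=90°, α=120°
  dir = (cos 120°, sin 120°) = (-0.5000, 0.8660); from cell (1,7)
  next x-line at t=0.3600, next y-line at t=0.7390; Δt_x=2.0000, Δt_y=1.1547
    x: enter (0,7) at t=0.3600 ← occupied
  → r_3 = 0.3600

ranges = [7.3439, 3.2800, 0.3600]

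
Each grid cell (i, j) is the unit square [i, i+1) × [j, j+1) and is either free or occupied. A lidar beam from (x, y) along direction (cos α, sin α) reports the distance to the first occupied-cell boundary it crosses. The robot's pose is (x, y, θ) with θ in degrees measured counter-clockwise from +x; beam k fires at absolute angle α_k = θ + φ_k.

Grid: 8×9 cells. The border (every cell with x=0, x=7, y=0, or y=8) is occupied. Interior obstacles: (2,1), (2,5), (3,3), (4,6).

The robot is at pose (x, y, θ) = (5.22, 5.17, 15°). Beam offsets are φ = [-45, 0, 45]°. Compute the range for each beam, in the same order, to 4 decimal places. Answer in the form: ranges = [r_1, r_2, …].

ranges = [2.0554, 1.8428, 3.2678]

beam 1: φ=-45°, α=330°
  cosα=0.8660 sinα=-0.5000 | (5,5) | tMaxX 0.9007 tMaxY 0.3400 | tΔX 1.1547 tΔY 2.0000
    t=0.3400 [y] (5,4)
    t=0.9007 [x] (6,4)
    t=2.0554 [x] (7,4) — stop
  → r_1 = 2.0554
beam 2: φ=0°, α=15°
  cosα=0.9659 sinα=0.2588 | (5,5) | tMaxX 0.8075 tMaxY 3.2069 | tΔX 1.0353 tΔY 3.8637
    t=0.8075 [x] (6,5)
    t=1.8428 [x] (7,5) — stop
  → r_2 = 1.8428
beam 3: φ=45°, α=60°
  cosα=0.5000 sinα=0.8660 | (5,5) | tMaxX 1.5600 tMaxY 0.9584 | tΔX 2.0000 tΔY 1.1547
    t=0.9584 [y] (5,6)
    t=1.5600 [x] (6,6)
    t=2.1131 [y] (6,7)
    t=3.2678 [y] (6,8) — stop
  → r_3 = 3.2678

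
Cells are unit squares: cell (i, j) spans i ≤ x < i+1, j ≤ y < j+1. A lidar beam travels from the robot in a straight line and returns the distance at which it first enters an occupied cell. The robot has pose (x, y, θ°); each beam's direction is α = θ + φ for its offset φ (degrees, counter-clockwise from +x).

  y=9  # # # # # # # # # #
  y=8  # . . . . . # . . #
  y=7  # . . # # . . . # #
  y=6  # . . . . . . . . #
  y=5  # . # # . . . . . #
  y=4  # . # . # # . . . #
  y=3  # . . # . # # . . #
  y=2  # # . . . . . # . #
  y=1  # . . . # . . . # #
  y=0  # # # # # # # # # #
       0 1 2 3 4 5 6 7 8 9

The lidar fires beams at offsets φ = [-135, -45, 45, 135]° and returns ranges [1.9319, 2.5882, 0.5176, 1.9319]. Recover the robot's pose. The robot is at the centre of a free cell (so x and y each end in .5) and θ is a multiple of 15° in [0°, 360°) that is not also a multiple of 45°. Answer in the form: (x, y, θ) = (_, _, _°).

Candidates: 48 free-cell centres × 16 headings = 768 poses. Raycast each; keep the one whose scan matches to 4 dp.
  (4.5, 2.5, 285°): beam 1 = 1.0000 ≠ 1.9319 ✗
  (7.5, 6.5, 165°): beam 1 = 1.0000 ≠ 1.9319 ✗
  (2.5, 2.5, 105°): beam 1 = 1.7321 ≠ 1.9319 ✗
  …
  (1.5, 6.5, 120°): r_1=1.9319, r_2=2.5882, r_3=0.5176, r_4=1.9319 — all match ✓
Only this pose fits every beam.

(x, y, θ) = (1.5, 6.5, 120°)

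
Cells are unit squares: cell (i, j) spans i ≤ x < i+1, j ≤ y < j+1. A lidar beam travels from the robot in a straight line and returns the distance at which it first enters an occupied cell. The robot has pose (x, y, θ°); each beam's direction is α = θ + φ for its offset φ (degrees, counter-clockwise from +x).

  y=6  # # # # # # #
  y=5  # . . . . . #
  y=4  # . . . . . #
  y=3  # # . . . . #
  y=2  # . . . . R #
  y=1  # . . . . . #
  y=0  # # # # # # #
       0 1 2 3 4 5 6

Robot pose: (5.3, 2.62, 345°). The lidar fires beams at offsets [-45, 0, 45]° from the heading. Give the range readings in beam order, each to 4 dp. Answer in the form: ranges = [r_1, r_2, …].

beam 1: φ=-45°, α=300°
  direction (0.5000, -0.8660); cell (5,2); t to first gridline: x 1.4000, y 0.7159 (then +2.0000 / +1.1547)
    (5,1) via y @ 0.7159
    (6,1) via x @ 1.4000  # hit
  → r_1 = 1.4000
beam 2: φ=0°, α=345°
  direction (0.9659, -0.2588); cell (5,2); t to first gridline: x 0.7247, y 2.3955 (then +1.0353 / +3.8637)
    (6,2) via x @ 0.7247  # hit
  → r_2 = 0.7247
beam 3: φ=45°, α=30°
  direction (0.8660, 0.5000); cell (5,2); t to first gridline: x 0.8083, y 0.7600 (then +1.1547 / +2.0000)
    (5,3) via y @ 0.7600
    (6,3) via x @ 0.8083  # hit
  → r_3 = 0.8083

ranges = [1.4000, 0.7247, 0.8083]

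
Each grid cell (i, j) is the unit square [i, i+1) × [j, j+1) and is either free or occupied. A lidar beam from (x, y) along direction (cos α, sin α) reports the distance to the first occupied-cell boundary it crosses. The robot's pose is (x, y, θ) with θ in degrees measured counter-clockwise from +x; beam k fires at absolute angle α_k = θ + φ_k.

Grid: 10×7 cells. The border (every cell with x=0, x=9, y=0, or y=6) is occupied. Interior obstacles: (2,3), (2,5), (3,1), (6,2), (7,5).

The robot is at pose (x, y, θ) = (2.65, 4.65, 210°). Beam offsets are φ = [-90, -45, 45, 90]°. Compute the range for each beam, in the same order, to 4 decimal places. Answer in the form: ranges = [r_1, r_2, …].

ranges = [0.4041, 1.7082, 0.6729, 4.2147]

beam 1: φ=-90°, α=120°
  direction (-0.5000, 0.8660); cell (2,4); t to first gridline: x 1.3000, y 0.4041 (then +2.0000 / +1.1547)
    (2,5) via y @ 0.4041  # hit
  → r_1 = 0.4041
beam 2: φ=-45°, α=165°
  direction (-0.9659, 0.2588); cell (2,4); t to first gridline: x 0.6729, y 1.3523 (then +1.0353 / +3.8637)
    (1,4) via x @ 0.6729
    (1,5) via y @ 1.3523
    (0,5) via x @ 1.7082  # hit
  → r_2 = 1.7082
beam 3: φ=45°, α=255°
  direction (-0.2588, -0.9659); cell (2,4); t to first gridline: x 2.5114, y 0.6729 (then +3.8637 / +1.0353)
    (2,3) via y @ 0.6729  # hit
  → r_3 = 0.6729
beam 4: φ=90°, α=300°
  direction (0.5000, -0.8660); cell (2,4); t to first gridline: x 0.7000, y 0.7506 (then +2.0000 / +1.1547)
    (3,4) via x @ 0.7000
    (3,3) via y @ 0.7506
    (3,2) via y @ 1.9053
    (4,2) via x @ 2.7000
    (4,1) via y @ 3.0600
    (4,0) via y @ 4.2147  # hit
  → r_4 = 4.2147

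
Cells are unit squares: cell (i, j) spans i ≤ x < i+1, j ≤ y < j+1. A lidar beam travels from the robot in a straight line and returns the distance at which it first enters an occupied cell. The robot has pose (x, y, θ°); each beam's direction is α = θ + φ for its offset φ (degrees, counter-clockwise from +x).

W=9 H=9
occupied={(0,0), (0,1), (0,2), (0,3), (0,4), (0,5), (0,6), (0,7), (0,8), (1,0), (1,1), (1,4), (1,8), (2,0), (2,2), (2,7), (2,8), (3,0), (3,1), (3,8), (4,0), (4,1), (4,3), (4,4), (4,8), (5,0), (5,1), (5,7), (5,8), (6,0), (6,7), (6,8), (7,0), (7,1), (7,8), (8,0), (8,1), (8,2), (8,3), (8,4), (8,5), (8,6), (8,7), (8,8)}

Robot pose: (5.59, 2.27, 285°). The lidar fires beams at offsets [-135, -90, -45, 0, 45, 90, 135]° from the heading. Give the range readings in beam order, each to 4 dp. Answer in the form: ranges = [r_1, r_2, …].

beam 1: φ=-135°, α=150°
  d=(-0.8660,0.5000)  start (5,2)  tX=0.6813 tY=1.4600  stride 1/|dx|=1.1547 1/|dy|=2.0000
    cross x-line → (4,2), t=0.6813
    cross y-line → (4,3), t=1.4600 (wall)
  → r_1 = 1.4600
beam 2: φ=-90°, α=195°
  d=(-0.9659,-0.2588)  start (5,2)  tX=0.6108 tY=1.0432  stride 1/|dx|=1.0353 1/|dy|=3.8637
    cross x-line → (4,2), t=0.6108
    cross y-line → (4,1), t=1.0432 (wall)
  → r_2 = 1.0432
beam 3: φ=-45°, α=240°
  d=(-0.5000,-0.8660)  start (5,2)  tX=1.1800 tY=0.3118  stride 1/|dx|=2.0000 1/|dy|=1.1547
    cross y-line → (5,1), t=0.3118 (wall)
  → r_3 = 0.3118
beam 4: φ=0°, α=285°
  d=(0.2588,-0.9659)  start (5,2)  tX=1.5841 tY=0.2795  stride 1/|dx|=3.8637 1/|dy|=1.0353
    cross y-line → (5,1), t=0.2795 (wall)
  → r_4 = 0.2795
beam 5: φ=45°, α=330°
  d=(0.8660,-0.5000)  start (5,2)  tX=0.4734 tY=0.5400  stride 1/|dx|=1.1547 1/|dy|=2.0000
    cross x-line → (6,2), t=0.4734
    cross y-line → (6,1), t=0.5400
    cross x-line → (7,1), t=1.6281 (wall)
  → r_5 = 1.6281
beam 6: φ=90°, α=15°
  d=(0.9659,0.2588)  start (5,2)  tX=0.4245 tY=2.8205  stride 1/|dx|=1.0353 1/|dy|=3.8637
    cross x-line → (6,2), t=0.4245
    cross x-line → (7,2), t=1.4597
    cross x-line → (8,2), t=2.4950 (wall)
  → r_6 = 2.4950
beam 7: φ=135°, α=60°
  d=(0.5000,0.8660)  start (5,2)  tX=0.8200 tY=0.8429  stride 1/|dx|=2.0000 1/|dy|=1.1547
    cross x-line → (6,2), t=0.8200
    cross y-line → (6,3), t=0.8429
    cross y-line → (6,4), t=1.9976
    cross x-line → (7,4), t=2.8200
    cross y-line → (7,5), t=3.1523
    cross y-line → (7,6), t=4.3070
    cross x-line → (8,6), t=4.8200 (wall)
  → r_7 = 4.8200

ranges = [1.4600, 1.0432, 0.3118, 0.2795, 1.6281, 2.4950, 4.8200]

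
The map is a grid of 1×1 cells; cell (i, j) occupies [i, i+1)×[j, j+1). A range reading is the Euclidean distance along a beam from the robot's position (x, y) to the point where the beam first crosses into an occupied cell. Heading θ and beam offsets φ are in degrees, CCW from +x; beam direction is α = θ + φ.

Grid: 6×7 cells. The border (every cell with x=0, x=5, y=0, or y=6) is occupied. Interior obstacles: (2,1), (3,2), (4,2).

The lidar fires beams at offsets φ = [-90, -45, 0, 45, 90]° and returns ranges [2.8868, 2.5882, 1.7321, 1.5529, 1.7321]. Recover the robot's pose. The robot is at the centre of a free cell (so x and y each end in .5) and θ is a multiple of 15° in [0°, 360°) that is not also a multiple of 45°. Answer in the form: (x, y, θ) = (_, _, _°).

Enumerate (i+0.5, j+0.5, θ) over the 17 free cells and 16 admissible headings. For each, cast all 5 beams and compare to the given ranges.
  (2.5, 2.5, 240°): beam 1 = 1.7321 ≠ 2.8868 ✗
  (1.5, 2.5, 345°): beam 1 = 1.5529 ≠ 2.8868 ✗
  (1.5, 3.5, 255°): beam 1 = 0.5176 ≠ 2.8868 ✗
  …
  (2.5, 4.5, 60°): r_1=2.8868, r_2=2.5882, r_3=1.7321, r_4=1.5529, r_5=1.7321 — all match ✓
No second candidate reproduces the full scan.

(x, y, θ) = (2.5, 4.5, 60°)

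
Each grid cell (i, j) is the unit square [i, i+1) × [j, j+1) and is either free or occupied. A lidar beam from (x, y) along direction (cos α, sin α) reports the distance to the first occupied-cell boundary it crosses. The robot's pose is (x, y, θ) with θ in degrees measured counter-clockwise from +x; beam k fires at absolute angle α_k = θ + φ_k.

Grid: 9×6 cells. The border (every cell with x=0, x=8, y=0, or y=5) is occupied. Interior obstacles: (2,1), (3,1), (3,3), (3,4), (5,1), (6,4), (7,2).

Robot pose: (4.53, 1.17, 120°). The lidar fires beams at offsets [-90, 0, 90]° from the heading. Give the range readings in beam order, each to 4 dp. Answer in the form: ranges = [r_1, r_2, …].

ranges = [0.5427, 2.1131, 0.3400]

beam 1: φ=-90°, α=30°
  d=(0.8660,0.5000)  start (4,1)  tX=0.5427 tY=1.6600  stride 1/|dx|=1.1547 1/|dy|=2.0000
    cross x-line → (5,1), t=0.5427 (wall)
  → r_1 = 0.5427
beam 2: φ=0°, α=120°
  d=(-0.5000,0.8660)  start (4,1)  tX=1.0600 tY=0.9584  stride 1/|dx|=2.0000 1/|dy|=1.1547
    cross y-line → (4,2), t=0.9584
    cross x-line → (3,2), t=1.0600
    cross y-line → (3,3), t=2.1131 (wall)
  → r_2 = 2.1131
beam 3: φ=90°, α=210°
  d=(-0.8660,-0.5000)  start (4,1)  tX=0.6120 tY=0.3400  stride 1/|dx|=1.1547 1/|dy|=2.0000
    cross y-line → (4,0), t=0.3400 (wall)
  → r_3 = 0.3400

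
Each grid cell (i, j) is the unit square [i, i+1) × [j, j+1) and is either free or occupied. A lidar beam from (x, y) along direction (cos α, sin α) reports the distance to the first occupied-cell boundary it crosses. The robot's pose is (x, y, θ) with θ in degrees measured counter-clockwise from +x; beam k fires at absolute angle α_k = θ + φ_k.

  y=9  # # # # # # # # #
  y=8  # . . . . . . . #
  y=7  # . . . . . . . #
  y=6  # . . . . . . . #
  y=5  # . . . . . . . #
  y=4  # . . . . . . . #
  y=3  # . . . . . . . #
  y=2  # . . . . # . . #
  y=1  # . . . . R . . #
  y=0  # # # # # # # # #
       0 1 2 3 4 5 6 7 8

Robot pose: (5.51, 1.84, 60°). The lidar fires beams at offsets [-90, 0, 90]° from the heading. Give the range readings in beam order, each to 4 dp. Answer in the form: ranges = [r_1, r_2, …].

ranges = [1.6800, 0.1848, 0.3200]

beam 1: φ=-90°, α=330°
  cosα=0.8660 sinα=-0.5000 | (5,1) | tMaxX 0.5658 tMaxY 1.6800 | tΔX 1.1547 tΔY 2.0000
    t=0.5658 [x] (6,1)
    t=1.6800 [y] (6,0) — stop
  → r_1 = 1.6800
beam 2: φ=0°, α=60°
  cosα=0.5000 sinα=0.8660 | (5,1) | tMaxX 0.9800 tMaxY 0.1848 | tΔX 2.0000 tΔY 1.1547
    t=0.1848 [y] (5,2) — stop
  → r_2 = 0.1848
beam 3: φ=90°, α=150°
  cosα=-0.8660 sinα=0.5000 | (5,1) | tMaxX 0.5889 tMaxY 0.3200 | tΔX 1.1547 tΔY 2.0000
    t=0.3200 [y] (5,2) — stop
  → r_3 = 0.3200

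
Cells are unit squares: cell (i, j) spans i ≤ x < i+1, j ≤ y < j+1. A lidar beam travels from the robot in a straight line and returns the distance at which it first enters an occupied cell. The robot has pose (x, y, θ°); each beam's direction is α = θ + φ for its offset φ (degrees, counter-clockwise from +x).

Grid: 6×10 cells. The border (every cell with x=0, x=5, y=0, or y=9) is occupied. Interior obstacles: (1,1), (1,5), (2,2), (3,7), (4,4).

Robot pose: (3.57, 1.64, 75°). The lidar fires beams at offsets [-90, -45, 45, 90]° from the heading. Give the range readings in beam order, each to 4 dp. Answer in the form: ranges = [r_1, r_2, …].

beam 1: φ=-90°, α=345°
  dir = (cos 345°, sin 345°) = (0.9659, -0.2588); from cell (3,1)
  next x-line at t=0.4452, next y-line at t=2.4728; Δt_x=1.0353, Δt_y=3.8637
    x: enter (4,1) at t=0.4452
    x: enter (5,1) at t=1.4804 ← occupied
  → r_1 = 1.4804
beam 2: φ=-45°, α=30°
  dir = (cos 30°, sin 30°) = (0.8660, 0.5000); from cell (3,1)
  next x-line at t=0.4965, next y-line at t=0.7200; Δt_x=1.1547, Δt_y=2.0000
    x: enter (4,1) at t=0.4965
    y: enter (4,2) at t=0.7200
    x: enter (5,2) at t=1.6512 ← occupied
  → r_2 = 1.6512
beam 3: φ=45°, α=120°
  dir = (cos 120°, sin 120°) = (-0.5000, 0.8660); from cell (3,1)
  next x-line at t=1.1400, next y-line at t=0.4157; Δt_x=2.0000, Δt_y=1.1547
    y: enter (3,2) at t=0.4157
    x: enter (2,2) at t=1.1400 ← occupied
  → r_3 = 1.1400
beam 4: φ=90°, α=165°
  dir = (cos 165°, sin 165°) = (-0.9659, 0.2588); from cell (3,1)
  next x-line at t=0.5901, next y-line at t=1.3909; Δt_x=1.0353, Δt_y=3.8637
    x: enter (2,1) at t=0.5901
    y: enter (2,2) at t=1.3909 ← occupied
  → r_4 = 1.3909

ranges = [1.4804, 1.6512, 1.1400, 1.3909]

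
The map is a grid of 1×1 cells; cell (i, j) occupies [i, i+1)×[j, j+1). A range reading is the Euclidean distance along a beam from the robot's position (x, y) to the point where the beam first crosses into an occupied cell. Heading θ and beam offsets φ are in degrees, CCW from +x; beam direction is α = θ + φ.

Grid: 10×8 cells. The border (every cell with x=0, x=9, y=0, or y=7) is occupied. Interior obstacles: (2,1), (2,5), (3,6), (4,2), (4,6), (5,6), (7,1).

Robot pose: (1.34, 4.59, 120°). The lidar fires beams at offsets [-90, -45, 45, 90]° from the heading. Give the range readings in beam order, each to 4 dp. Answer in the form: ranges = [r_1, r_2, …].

beam 1: φ=-90°, α=30°
  d=(0.8660,0.5000)  start (1,4)  tX=0.7621 tY=0.8200  stride 1/|dx|=1.1547 1/|dy|=2.0000
    cross x-line → (2,4), t=0.7621
    cross y-line → (2,5), t=0.8200 (wall)
  → r_1 = 0.8200
beam 2: φ=-45°, α=75°
  d=(0.2588,0.9659)  start (1,4)  tX=2.5500 tY=0.4245  stride 1/|dx|=3.8637 1/|dy|=1.0353
    cross y-line → (1,5), t=0.4245
    cross y-line → (1,6), t=1.4597
    cross y-line → (1,7), t=2.4950 (wall)
  → r_2 = 2.4950
beam 3: φ=45°, α=165°
  d=(-0.9659,0.2588)  start (1,4)  tX=0.3520 tY=1.5841  stride 1/|dx|=1.0353 1/|dy|=3.8637
    cross x-line → (0,4), t=0.3520 (wall)
  → r_3 = 0.3520
beam 4: φ=90°, α=210°
  d=(-0.8660,-0.5000)  start (1,4)  tX=0.3926 tY=1.1800  stride 1/|dx|=1.1547 1/|dy|=2.0000
    cross x-line → (0,4), t=0.3926 (wall)
  → r_4 = 0.3926

ranges = [0.8200, 2.4950, 0.3520, 0.3926]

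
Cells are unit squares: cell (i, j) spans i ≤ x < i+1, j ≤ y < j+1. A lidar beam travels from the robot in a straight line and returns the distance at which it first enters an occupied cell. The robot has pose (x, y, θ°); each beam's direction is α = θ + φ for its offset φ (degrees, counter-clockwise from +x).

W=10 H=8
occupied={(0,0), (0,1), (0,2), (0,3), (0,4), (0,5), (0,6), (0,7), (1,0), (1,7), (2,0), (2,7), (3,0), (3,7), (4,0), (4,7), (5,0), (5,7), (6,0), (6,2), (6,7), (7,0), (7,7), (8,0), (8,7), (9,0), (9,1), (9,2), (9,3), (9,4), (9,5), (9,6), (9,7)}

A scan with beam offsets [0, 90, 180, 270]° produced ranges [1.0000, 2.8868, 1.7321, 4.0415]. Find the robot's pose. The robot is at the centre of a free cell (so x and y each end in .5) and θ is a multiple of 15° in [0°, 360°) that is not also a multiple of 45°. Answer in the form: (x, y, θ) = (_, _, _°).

(x, y, θ) = (7.5, 3.5, 210°)

The pose lattice has 47·16 = 752 candidates. Test each by forward raycasting.
  (7.5, 3.5, 30°): beam 1 = 1.7321 ≠ 1.0000 ✗
  (6.5, 3.5, 195°): beam 1 = 5.6940 ≠ 1.0000 ✗
  (7.5, 4.5, 30°): beam 1 = 1.7321 ≠ 1.0000 ✗
  (1.5, 2.5, 75°): beam 1 = 4.6587 ≠ 1.0000 ✗
  …
  (7.5, 3.5, 210°): r_1=1.0000, r_2=2.8868, r_3=1.7321, r_4=4.0415 — all match ✓
Unique over the lattice → pose = (7.5, 3.5, 210°).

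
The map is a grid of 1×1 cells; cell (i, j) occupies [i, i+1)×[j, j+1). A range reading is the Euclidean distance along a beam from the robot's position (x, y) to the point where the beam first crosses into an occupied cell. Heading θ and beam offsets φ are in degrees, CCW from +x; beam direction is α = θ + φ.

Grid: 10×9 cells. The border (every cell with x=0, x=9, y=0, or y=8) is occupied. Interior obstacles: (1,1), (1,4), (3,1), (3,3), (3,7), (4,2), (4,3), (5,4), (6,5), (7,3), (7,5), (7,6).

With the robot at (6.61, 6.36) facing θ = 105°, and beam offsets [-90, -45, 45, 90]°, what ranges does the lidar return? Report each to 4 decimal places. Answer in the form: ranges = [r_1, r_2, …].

beam 1: φ=-90°, α=15°
  cosα=0.9659 sinα=0.2588 | (6,6) | tMaxX 0.4038 tMaxY 2.4728 | tΔX 1.0353 tΔY 3.8637
    t=0.4038 [x] (7,6) — stop
  → r_1 = 0.4038
beam 2: φ=-45°, α=60°
  cosα=0.5000 sinα=0.8660 | (6,6) | tMaxX 0.7800 tMaxY 0.7390 | tΔX 2.0000 tΔY 1.1547
    t=0.7390 [y] (6,7)
    t=0.7800 [x] (7,7)
    t=1.8937 [y] (7,8) — stop
  → r_2 = 1.8937
beam 3: φ=45°, α=150°
  cosα=-0.8660 sinα=0.5000 | (6,6) | tMaxX 0.7044 tMaxY 1.2800 | tΔX 1.1547 tΔY 2.0000
    t=0.7044 [x] (5,6)
    t=1.2800 [y] (5,7)
    t=1.8591 [x] (4,7)
    t=3.0138 [x] (3,7) — stop
  → r_3 = 3.0138
beam 4: φ=90°, α=195°
  cosα=-0.9659 sinα=-0.2588 | (6,6) | tMaxX 0.6315 tMaxY 1.3909 | tΔX 1.0353 tΔY 3.8637
    t=0.6315 [x] (5,6)
    t=1.3909 [y] (5,5)
    t=1.6668 [x] (4,5)
    t=2.7021 [x] (3,5)
    t=3.7373 [x] (2,5)
    t=4.7726 [x] (1,5)
    t=5.2546 [y] (1,4) — stop
  → r_4 = 5.2546

ranges = [0.4038, 1.8937, 3.0138, 5.2546]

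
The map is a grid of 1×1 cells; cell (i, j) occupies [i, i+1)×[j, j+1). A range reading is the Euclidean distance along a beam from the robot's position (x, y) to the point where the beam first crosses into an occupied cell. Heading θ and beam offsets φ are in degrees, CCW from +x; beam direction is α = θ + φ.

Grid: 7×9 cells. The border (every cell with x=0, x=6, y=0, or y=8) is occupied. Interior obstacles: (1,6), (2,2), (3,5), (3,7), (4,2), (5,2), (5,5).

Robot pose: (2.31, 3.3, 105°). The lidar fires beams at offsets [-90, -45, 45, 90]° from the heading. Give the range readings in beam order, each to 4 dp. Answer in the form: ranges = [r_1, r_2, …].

ranges = [3.8202, 1.9630, 1.5127, 1.3562]

beam 1: φ=-90°, α=15°
  cosα=0.9659 sinα=0.2588 | (2,3) | tMaxX 0.7143 tMaxY 2.7046 | tΔX 1.0353 tΔY 3.8637
    t=0.7143 [x] (3,3)
    t=1.7496 [x] (4,3)
    t=2.7046 [y] (4,4)
    t=2.7849 [x] (5,4)
    t=3.8202 [x] (6,4) — stop
  → r_1 = 3.8202
beam 2: φ=-45°, α=60°
  cosα=0.5000 sinα=0.8660 | (2,3) | tMaxX 1.3800 tMaxY 0.8083 | tΔX 2.0000 tΔY 1.1547
    t=0.8083 [y] (2,4)
    t=1.3800 [x] (3,4)
    t=1.9630 [y] (3,5) — stop
  → r_2 = 1.9630
beam 3: φ=45°, α=150°
  cosα=-0.8660 sinα=0.5000 | (2,3) | tMaxX 0.3580 tMaxY 1.4000 | tΔX 1.1547 tΔY 2.0000
    t=0.3580 [x] (1,3)
    t=1.4000 [y] (1,4)
    t=1.5127 [x] (0,4) — stop
  → r_3 = 1.5127
beam 4: φ=90°, α=195°
  cosα=-0.9659 sinα=-0.2588 | (2,3) | tMaxX 0.3209 tMaxY 1.1591 | tΔX 1.0353 tΔY 3.8637
    t=0.3209 [x] (1,3)
    t=1.1591 [y] (1,2)
    t=1.3562 [x] (0,2) — stop
  → r_4 = 1.3562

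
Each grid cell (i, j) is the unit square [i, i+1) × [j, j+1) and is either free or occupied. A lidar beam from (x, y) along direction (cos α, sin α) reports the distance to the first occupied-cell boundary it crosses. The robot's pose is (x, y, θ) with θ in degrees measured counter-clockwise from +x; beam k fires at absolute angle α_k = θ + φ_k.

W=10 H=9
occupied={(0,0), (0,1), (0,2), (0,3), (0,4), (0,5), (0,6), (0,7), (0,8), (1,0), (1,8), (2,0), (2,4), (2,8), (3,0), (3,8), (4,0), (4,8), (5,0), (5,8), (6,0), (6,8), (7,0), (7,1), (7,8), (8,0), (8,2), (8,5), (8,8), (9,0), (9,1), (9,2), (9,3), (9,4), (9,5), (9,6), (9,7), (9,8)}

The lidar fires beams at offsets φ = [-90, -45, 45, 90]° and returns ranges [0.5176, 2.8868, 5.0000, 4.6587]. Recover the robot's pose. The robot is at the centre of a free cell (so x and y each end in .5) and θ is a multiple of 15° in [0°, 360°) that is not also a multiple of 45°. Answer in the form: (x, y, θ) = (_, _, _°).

Enumerate (i+0.5, j+0.5, θ) over the 52 free cells and 16 admissible headings. For each, cast all 4 beams and compare to the given ranges.
  (7.5, 6.5, 345°): beam 1 = 5.6940 ≠ 0.5176 ✗
  (5.5, 4.5, 195°): beam 1 = 3.6235 ≠ 0.5176 ✗
  (2.5, 2.5, 120°): beam 1 = 6.3509 ≠ 0.5176 ✗
  (5.5, 5.5, 330°): beam 1 = 5.1962 ≠ 0.5176 ✗
  …
  (7.5, 5.5, 105°): r_1=0.5176, r_2=2.8868, r_3=5.0000, r_4=4.6587 — all match ✓
Only this pose fits every beam.

(x, y, θ) = (7.5, 5.5, 105°)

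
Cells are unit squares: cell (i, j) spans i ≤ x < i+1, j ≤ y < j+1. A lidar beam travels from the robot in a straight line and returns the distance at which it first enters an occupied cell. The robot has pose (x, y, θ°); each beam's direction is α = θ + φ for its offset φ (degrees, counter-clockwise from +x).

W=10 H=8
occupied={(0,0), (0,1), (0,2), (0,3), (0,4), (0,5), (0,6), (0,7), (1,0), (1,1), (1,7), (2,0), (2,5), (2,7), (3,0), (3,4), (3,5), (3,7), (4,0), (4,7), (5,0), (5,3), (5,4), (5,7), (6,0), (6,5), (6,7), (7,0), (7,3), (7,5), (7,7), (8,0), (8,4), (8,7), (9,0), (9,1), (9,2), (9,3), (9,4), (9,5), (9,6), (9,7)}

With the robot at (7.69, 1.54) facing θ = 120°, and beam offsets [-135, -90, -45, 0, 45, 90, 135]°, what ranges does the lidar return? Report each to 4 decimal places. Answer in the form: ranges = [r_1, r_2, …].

beam 1: φ=-135°, α=345°
  direction (0.9659, -0.2588); cell (7,1); t to first gridline: x 0.3209, y 2.0864 (then +1.0353 / +3.8637)
    (8,1) via x @ 0.3209
    (9,1) via x @ 1.3562  # hit
  → r_1 = 1.3562
beam 2: φ=-90°, α=30°
  direction (0.8660, 0.5000); cell (7,1); t to first gridline: x 0.3580, y 0.9200 (then +1.1547 / +2.0000)
    (8,1) via x @ 0.3580
    (8,2) via y @ 0.9200
    (9,2) via x @ 1.5127  # hit
  → r_2 = 1.5127
beam 3: φ=-45°, α=75°
  direction (0.2588, 0.9659); cell (7,1); t to first gridline: x 1.1977, y 0.4762 (then +3.8637 / +1.0353)
    (7,2) via y @ 0.4762
    (8,2) via x @ 1.1977
    (8,3) via y @ 1.5115
    (8,4) via y @ 2.5468  # hit
  → r_3 = 2.5468
beam 4: φ=0°, α=120°
  direction (-0.5000, 0.8660); cell (7,1); t to first gridline: x 1.3800, y 0.5312 (then +2.0000 / +1.1547)
    (7,2) via y @ 0.5312
    (6,2) via x @ 1.3800
    (6,3) via y @ 1.6859
    (6,4) via y @ 2.8406
    (5,4) via x @ 3.3800  # hit
  → r_4 = 3.3800
beam 5: φ=45°, α=165°
  direction (-0.9659, 0.2588); cell (7,1); t to first gridline: x 0.7143, y 1.7773 (then +1.0353 / +3.8637)
    (6,1) via x @ 0.7143
    (5,1) via x @ 1.7496
    (5,2) via y @ 1.7773
    (4,2) via x @ 2.7849
    (3,2) via x @ 3.8202
    (2,2) via x @ 4.8554
    (2,3) via y @ 5.6410
    (1,3) via x @ 5.8907
    (0,3) via x @ 6.9260  # hit
  → r_5 = 6.9260
beam 6: φ=90°, α=210°
  direction (-0.8660, -0.5000); cell (7,1); t to first gridline: x 0.7967, y 1.0800 (then +1.1547 / +2.0000)
    (6,1) via x @ 0.7967
    (6,0) via y @ 1.0800  # hit
  → r_6 = 1.0800
beam 7: φ=135°, α=255°
  direction (-0.2588, -0.9659); cell (7,1); t to first gridline: x 2.6660, y 0.5590 (then +3.8637 / +1.0353)
    (7,0) via y @ 0.5590  # hit
  → r_7 = 0.5590

ranges = [1.3562, 1.5127, 2.5468, 3.3800, 6.9260, 1.0800, 0.5590]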